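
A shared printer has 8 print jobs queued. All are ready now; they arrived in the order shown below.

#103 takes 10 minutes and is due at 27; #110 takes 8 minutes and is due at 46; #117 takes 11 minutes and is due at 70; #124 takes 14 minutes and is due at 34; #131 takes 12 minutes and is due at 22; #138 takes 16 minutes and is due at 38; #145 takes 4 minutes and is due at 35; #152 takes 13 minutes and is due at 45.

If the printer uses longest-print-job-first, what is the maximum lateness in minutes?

53

LPT (decreasing processing time): #138 #124 #152 #131 #117 #103 #110 #145.
#138: 0→16, due 38, lateness -22
#124: 16→30, due 34, lateness -4
#152: 30→43, due 45, lateness -2
#131: 43→55, due 22, lateness 33
#117: 55→66, due 70, lateness -4
#103: 66→76, due 27, lateness 49
#110: 76→84, due 46, lateness 38
#145: 84→88, due 35, lateness 53
Maximum = 53.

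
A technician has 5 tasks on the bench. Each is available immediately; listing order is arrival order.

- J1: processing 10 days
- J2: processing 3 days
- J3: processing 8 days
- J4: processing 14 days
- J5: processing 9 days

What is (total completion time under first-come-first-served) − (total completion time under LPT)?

-33

FIFO (arrival order): J1 J2 J3 J4 J5.
J1: 0→10
J2: 10→13
J3: 13→21
J4: 21→35
J5: 35→44
Sum = 10+13+21+35+44 = 123.
LPT (decreasing processing time): J4 J1 J5 J3 J2.
J4: 0→14
J1: 14→24
J5: 24→33
J3: 33→41
J2: 41→44
Sum = 14+24+33+41+44 = 156.
Difference = 123 − 156 = -33.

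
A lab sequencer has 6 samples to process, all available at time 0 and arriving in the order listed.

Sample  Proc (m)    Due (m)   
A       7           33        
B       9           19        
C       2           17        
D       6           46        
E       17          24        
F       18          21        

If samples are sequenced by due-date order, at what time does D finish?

59

EDD (increasing due date): C B F E A D.
C: 0→2
B: 2→11
F: 11→29
E: 29→46
A: 46→53
D: 53→59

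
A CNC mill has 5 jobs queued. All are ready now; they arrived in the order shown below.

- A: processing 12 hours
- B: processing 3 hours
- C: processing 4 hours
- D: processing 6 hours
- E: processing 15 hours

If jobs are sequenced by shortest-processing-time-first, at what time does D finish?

SPT (increasing processing time): B C D A E.
B: 0→3
C: 3→7
D: 7→13

13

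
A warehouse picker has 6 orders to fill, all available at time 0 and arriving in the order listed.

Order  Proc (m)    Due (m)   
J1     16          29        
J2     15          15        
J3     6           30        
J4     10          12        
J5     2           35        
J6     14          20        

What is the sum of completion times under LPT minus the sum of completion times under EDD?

LPT (decreasing processing time): J1 J2 J6 J4 J3 J5.
J1: 0→16
J2: 16→31
J6: 31→45
J4: 45→55
J3: 55→61
J5: 61→63
Sum = 16+31+45+55+61+63 = 271.
EDD (increasing due date): J4 J2 J6 J1 J3 J5.
J4: 0→10
J2: 10→25
J6: 25→39
J1: 39→55
J3: 55→61
J5: 61→63
Sum = 10+25+39+55+61+63 = 253.
Difference = 271 − 253 = 18.

18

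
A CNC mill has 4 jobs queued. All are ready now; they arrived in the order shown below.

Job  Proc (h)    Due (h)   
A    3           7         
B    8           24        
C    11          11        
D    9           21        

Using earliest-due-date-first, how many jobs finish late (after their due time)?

EDD (increasing due date): A C D B.
A: 0→3, due 7, tardiness 0
C: 3→14, due 11, tardiness 3
D: 14→23, due 21, tardiness 2
B: 23→31, due 24, tardiness 7
Late jobs: 3.

3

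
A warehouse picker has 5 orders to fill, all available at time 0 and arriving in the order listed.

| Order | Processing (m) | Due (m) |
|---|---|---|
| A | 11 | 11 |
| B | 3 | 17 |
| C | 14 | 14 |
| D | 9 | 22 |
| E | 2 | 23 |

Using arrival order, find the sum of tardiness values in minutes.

FIFO (arrival order): A B C D E.
A: 0→11, due 11, tardiness 0
B: 11→14, due 17, tardiness 0
C: 14→28, due 14, tardiness 14
D: 28→37, due 22, tardiness 15
E: 37→39, due 23, tardiness 16
Sum = 0+0+14+15+16 = 45.

45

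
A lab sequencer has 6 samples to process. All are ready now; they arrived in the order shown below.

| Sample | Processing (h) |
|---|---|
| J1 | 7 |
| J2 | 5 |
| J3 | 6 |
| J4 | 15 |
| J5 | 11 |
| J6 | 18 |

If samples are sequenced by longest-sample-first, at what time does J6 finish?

18

LPT (decreasing processing time): J6 J4 J5 J1 J3 J2.
J6: 0→18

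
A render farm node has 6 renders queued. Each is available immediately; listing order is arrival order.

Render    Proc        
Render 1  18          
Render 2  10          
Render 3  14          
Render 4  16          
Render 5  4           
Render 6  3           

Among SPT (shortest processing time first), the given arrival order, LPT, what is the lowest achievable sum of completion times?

170

SPT (increasing processing time): Render 6 Render 5 Render 2 Render 3 Render 4 Render 1.
Render 6: 0→3
Render 5: 3→7
Render 2: 7→17
Render 3: 17→31
Render 4: 31→47
Render 1: 47→65
Sum = 3+7+17+31+47+65 = 170.
FIFO (arrival order): Render 1 Render 2 Render 3 Render 4 Render 5 Render 6.
Render 1: 0→18
Render 2: 18→28
Render 3: 28→42
Render 4: 42→58
Render 5: 58→62
Render 6: 62→65
Sum = 18+28+42+58+62+65 = 273.
LPT (decreasing processing time): Render 1 Render 4 Render 3 Render 2 Render 5 Render 6.
Render 1: 0→18
Render 4: 18→34
Render 3: 34→48
Render 2: 48→58
Render 5: 58→62
Render 6: 62→65
Sum = 18+34+48+58+62+65 = 285.
SPT 170, FIFO 273, LPT 285 → minimum 170.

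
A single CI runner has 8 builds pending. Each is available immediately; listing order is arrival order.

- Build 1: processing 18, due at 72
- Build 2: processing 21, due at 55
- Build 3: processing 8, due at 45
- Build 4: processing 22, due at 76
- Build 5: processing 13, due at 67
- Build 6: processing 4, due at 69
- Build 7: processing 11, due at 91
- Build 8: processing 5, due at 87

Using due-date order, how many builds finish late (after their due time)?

3

EDD (increasing due date): Build 3 Build 2 Build 5 Build 6 Build 1 Build 4 Build 8 Build 7.
Build 3: 0→8, due 45, tardiness 0
Build 2: 8→29, due 55, tardiness 0
Build 5: 29→42, due 67, tardiness 0
Build 6: 42→46, due 69, tardiness 0
Build 1: 46→64, due 72, tardiness 0
Build 4: 64→86, due 76, tardiness 10
Build 8: 86→91, due 87, tardiness 4
Build 7: 91→102, due 91, tardiness 11
Late builds: 3.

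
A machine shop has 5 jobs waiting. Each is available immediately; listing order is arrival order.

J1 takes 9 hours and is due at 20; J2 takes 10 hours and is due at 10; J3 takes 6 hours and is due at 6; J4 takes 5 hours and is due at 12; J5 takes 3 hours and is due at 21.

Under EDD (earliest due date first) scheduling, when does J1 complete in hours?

30

EDD (increasing due date): J3 J2 J4 J1 J5.
J3: 0→6
J2: 6→16
J4: 16→21
J1: 21→30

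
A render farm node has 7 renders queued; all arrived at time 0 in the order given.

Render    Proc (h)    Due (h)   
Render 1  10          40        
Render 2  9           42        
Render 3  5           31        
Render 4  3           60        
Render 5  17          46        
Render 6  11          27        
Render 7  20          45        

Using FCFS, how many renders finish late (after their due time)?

2

FIFO (arrival order): Render 1 Render 2 Render 3 Render 4 Render 5 Render 6 Render 7.
Render 1: 0→10, due 40, tardiness 0
Render 2: 10→19, due 42, tardiness 0
Render 3: 19→24, due 31, tardiness 0
Render 4: 24→27, due 60, tardiness 0
Render 5: 27→44, due 46, tardiness 0
Render 6: 44→55, due 27, tardiness 28
Render 7: 55→75, due 45, tardiness 30
Late renders: 2.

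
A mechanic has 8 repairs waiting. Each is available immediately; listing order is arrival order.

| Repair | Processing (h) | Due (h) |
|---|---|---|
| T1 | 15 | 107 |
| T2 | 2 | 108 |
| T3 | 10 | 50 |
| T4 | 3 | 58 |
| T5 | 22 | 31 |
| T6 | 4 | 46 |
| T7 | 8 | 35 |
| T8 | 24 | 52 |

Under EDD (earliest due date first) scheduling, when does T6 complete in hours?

34

EDD (increasing due date): T5 T7 T6 T3 T8 T4 T1 T2.
T5: 0→22
T7: 22→30
T6: 30→34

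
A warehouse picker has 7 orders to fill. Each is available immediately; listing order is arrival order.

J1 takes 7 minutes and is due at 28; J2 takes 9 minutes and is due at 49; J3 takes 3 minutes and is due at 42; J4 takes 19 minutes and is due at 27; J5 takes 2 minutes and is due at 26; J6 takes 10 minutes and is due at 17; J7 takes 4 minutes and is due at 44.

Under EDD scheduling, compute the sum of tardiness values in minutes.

EDD (increasing due date): J6 J5 J4 J1 J3 J7 J2.
J6: 0→10, due 17, tardiness 0
J5: 10→12, due 26, tardiness 0
J4: 12→31, due 27, tardiness 4
J1: 31→38, due 28, tardiness 10
J3: 38→41, due 42, tardiness 0
J7: 41→45, due 44, tardiness 1
J2: 45→54, due 49, tardiness 5
Sum = 0+0+4+10+0+1+5 = 20.

20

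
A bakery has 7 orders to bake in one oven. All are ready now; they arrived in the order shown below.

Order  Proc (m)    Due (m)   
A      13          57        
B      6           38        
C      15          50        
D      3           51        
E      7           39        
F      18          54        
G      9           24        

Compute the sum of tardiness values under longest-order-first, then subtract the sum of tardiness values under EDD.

86

LPT (decreasing processing time): F C A G E B D.
F: 0→18, due 54, tardiness 0
C: 18→33, due 50, tardiness 0
A: 33→46, due 57, tardiness 0
G: 46→55, due 24, tardiness 31
E: 55→62, due 39, tardiness 23
B: 62→68, due 38, tardiness 30
D: 68→71, due 51, tardiness 20
Sum = 0+0+0+31+23+30+20 = 104.
EDD (increasing due date): G B E C D F A.
G: 0→9, due 24, tardiness 0
B: 9→15, due 38, tardiness 0
E: 15→22, due 39, tardiness 0
C: 22→37, due 50, tardiness 0
D: 37→40, due 51, tardiness 0
F: 40→58, due 54, tardiness 4
A: 58→71, due 57, tardiness 14
Sum = 0+0+0+0+0+4+14 = 18.
Difference = 104 − 18 = 86.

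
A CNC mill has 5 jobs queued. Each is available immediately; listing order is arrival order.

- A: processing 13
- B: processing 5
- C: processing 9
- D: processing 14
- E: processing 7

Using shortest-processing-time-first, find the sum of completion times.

120

SPT (increasing processing time): B E C A D.
B: 0→5
E: 5→12
C: 12→21
A: 21→34
D: 34→48
Sum = 5+12+21+34+48 = 120.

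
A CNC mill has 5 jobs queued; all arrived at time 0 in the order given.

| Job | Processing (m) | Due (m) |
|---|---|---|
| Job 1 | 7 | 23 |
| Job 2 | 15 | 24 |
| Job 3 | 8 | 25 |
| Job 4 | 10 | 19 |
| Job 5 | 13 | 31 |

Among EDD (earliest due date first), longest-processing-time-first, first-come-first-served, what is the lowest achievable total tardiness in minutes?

45

EDD (increasing due date): Job 4 Job 1 Job 2 Job 3 Job 5.
Job 4: 0→10, due 19, tardiness 0
Job 1: 10→17, due 23, tardiness 0
Job 2: 17→32, due 24, tardiness 8
Job 3: 32→40, due 25, tardiness 15
Job 5: 40→53, due 31, tardiness 22
Sum = 0+0+8+15+22 = 45.
LPT (decreasing processing time): Job 2 Job 5 Job 4 Job 3 Job 1.
Job 2: 0→15, due 24, tardiness 0
Job 5: 15→28, due 31, tardiness 0
Job 4: 28→38, due 19, tardiness 19
Job 3: 38→46, due 25, tardiness 21
Job 1: 46→53, due 23, tardiness 30
Sum = 0+0+19+21+30 = 70.
FIFO (arrival order): Job 1 Job 2 Job 3 Job 4 Job 5.
Job 1: 0→7, due 23, tardiness 0
Job 2: 7→22, due 24, tardiness 0
Job 3: 22→30, due 25, tardiness 5
Job 4: 30→40, due 19, tardiness 21
Job 5: 40→53, due 31, tardiness 22
Sum = 0+0+5+21+22 = 48.
EDD 45, LPT 70, FIFO 48 → minimum 45.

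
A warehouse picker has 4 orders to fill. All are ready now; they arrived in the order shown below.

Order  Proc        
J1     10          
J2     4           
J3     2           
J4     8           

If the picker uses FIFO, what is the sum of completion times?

64

FIFO (arrival order): J1 J2 J3 J4.
J1: 0→10
J2: 10→14
J3: 14→16
J4: 16→24
Sum = 10+14+16+24 = 64.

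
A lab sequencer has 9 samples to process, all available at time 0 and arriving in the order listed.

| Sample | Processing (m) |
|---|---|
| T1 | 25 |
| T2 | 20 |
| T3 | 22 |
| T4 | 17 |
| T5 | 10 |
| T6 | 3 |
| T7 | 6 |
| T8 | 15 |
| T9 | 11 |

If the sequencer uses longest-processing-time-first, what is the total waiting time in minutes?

LPT (decreasing processing time): T1 T3 T2 T4 T8 T9 T5 T7 T6.
T1: waits 0, runs 0→25
T3: waits 25, runs 25→47
T2: waits 47, runs 47→67
T4: waits 67, runs 67→84
T8: waits 84, runs 84→99
T9: waits 99, runs 99→110
T5: waits 110, runs 110→120
T7: waits 120, runs 120→126
T6: waits 126, runs 126→129
Sum = 0+25+47+67+84+99+110+120+126 = 678.

678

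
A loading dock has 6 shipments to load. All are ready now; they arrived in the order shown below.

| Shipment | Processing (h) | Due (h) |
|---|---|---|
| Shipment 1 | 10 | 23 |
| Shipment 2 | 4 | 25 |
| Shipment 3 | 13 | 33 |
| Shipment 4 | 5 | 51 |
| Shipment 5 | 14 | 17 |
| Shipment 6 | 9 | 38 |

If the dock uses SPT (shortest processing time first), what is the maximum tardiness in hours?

38

SPT (increasing processing time): Shipment 2 Shipment 4 Shipment 6 Shipment 1 Shipment 3 Shipment 5.
Shipment 2: 0→4, due 25, tardiness 0
Shipment 4: 4→9, due 51, tardiness 0
Shipment 6: 9→18, due 38, tardiness 0
Shipment 1: 18→28, due 23, tardiness 5
Shipment 3: 28→41, due 33, tardiness 8
Shipment 5: 41→55, due 17, tardiness 38
Maximum = 38.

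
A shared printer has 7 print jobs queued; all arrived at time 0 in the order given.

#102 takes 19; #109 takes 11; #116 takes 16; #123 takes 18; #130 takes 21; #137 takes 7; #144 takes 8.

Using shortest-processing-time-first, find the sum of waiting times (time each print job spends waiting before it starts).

229

SPT (increasing processing time): #137 #144 #109 #116 #123 #102 #130.
#137: waits 0, runs 0→7
#144: waits 7, runs 7→15
#109: waits 15, runs 15→26
#116: waits 26, runs 26→42
#123: waits 42, runs 42→60
#102: waits 60, runs 60→79
#130: waits 79, runs 79→100
Sum = 0+7+15+26+42+60+79 = 229.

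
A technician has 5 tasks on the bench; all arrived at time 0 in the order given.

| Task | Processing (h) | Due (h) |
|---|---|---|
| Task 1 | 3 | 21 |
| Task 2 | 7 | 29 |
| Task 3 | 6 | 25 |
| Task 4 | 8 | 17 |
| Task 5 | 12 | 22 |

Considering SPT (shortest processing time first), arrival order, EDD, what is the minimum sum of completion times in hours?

SPT (increasing processing time): Task 1 Task 3 Task 2 Task 4 Task 5.
Task 1: 0→3
Task 3: 3→9
Task 2: 9→16
Task 4: 16→24
Task 5: 24→36
Sum = 3+9+16+24+36 = 88.
FIFO (arrival order): Task 1 Task 2 Task 3 Task 4 Task 5.
Task 1: 0→3
Task 2: 3→10
Task 3: 10→16
Task 4: 16→24
Task 5: 24→36
Sum = 3+10+16+24+36 = 89.
EDD (increasing due date): Task 4 Task 1 Task 5 Task 3 Task 2.
Task 4: 0→8
Task 1: 8→11
Task 5: 11→23
Task 3: 23→29
Task 2: 29→36
Sum = 8+11+23+29+36 = 107.
SPT 88, FIFO 89, EDD 107 → minimum 88.

88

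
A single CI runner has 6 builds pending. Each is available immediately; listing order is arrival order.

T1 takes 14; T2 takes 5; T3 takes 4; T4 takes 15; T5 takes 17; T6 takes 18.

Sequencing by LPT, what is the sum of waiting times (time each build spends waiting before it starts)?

LPT (decreasing processing time): T6 T5 T4 T1 T2 T3.
T6: waits 0, runs 0→18
T5: waits 18, runs 18→35
T4: waits 35, runs 35→50
T1: waits 50, runs 50→64
T2: waits 64, runs 64→69
T3: waits 69, runs 69→73
Sum = 0+18+35+50+64+69 = 236.

236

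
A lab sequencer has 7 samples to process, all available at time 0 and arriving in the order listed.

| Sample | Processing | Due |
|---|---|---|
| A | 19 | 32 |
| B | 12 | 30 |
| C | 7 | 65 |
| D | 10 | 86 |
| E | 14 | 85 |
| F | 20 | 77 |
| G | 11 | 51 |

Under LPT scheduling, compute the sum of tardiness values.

95

LPT (decreasing processing time): F A E B G D C.
F: 0→20, due 77, tardiness 0
A: 20→39, due 32, tardiness 7
E: 39→53, due 85, tardiness 0
B: 53→65, due 30, tardiness 35
G: 65→76, due 51, tardiness 25
D: 76→86, due 86, tardiness 0
C: 86→93, due 65, tardiness 28
Sum = 0+7+0+35+25+0+28 = 95.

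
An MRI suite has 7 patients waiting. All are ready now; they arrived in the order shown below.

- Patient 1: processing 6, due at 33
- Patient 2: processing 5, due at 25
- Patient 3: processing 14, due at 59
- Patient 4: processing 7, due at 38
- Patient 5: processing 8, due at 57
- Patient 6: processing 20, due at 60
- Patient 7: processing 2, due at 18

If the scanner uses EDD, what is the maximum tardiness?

2

EDD (increasing due date): Patient 7 Patient 2 Patient 1 Patient 4 Patient 5 Patient 3 Patient 6.
Patient 7: 0→2, due 18, tardiness 0
Patient 2: 2→7, due 25, tardiness 0
Patient 1: 7→13, due 33, tardiness 0
Patient 4: 13→20, due 38, tardiness 0
Patient 5: 20→28, due 57, tardiness 0
Patient 3: 28→42, due 59, tardiness 0
Patient 6: 42→62, due 60, tardiness 2
Maximum = 2.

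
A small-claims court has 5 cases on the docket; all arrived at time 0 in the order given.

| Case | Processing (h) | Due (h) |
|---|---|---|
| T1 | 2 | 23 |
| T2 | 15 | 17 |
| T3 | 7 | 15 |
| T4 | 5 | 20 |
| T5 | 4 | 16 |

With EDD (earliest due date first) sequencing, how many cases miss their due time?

3

EDD (increasing due date): T3 T5 T2 T4 T1.
T3: 0→7, due 15, tardiness 0
T5: 7→11, due 16, tardiness 0
T2: 11→26, due 17, tardiness 9
T4: 26→31, due 20, tardiness 11
T1: 31→33, due 23, tardiness 10
Late cases: 3.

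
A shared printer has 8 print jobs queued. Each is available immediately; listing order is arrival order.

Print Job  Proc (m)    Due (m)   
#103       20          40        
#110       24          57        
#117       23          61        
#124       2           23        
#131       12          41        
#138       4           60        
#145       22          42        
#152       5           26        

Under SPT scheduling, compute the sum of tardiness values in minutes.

108

SPT (increasing processing time): #124 #138 #152 #131 #103 #145 #117 #110.
#124: 0→2, due 23, tardiness 0
#138: 2→6, due 60, tardiness 0
#152: 6→11, due 26, tardiness 0
#131: 11→23, due 41, tardiness 0
#103: 23→43, due 40, tardiness 3
#145: 43→65, due 42, tardiness 23
#117: 65→88, due 61, tardiness 27
#110: 88→112, due 57, tardiness 55
Sum = 0+0+0+0+3+23+27+55 = 108.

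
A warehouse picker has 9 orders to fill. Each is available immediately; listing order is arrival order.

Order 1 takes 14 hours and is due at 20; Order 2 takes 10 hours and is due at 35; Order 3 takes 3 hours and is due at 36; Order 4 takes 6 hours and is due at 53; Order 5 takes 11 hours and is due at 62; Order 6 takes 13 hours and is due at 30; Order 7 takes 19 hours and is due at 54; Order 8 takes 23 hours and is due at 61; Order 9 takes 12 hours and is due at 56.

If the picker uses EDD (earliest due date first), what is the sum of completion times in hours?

EDD (increasing due date): Order 1 Order 6 Order 2 Order 3 Order 4 Order 7 Order 9 Order 8 Order 5.
Order 1: 0→14
Order 6: 14→27
Order 2: 27→37
Order 3: 37→40
Order 4: 40→46
Order 7: 46→65
Order 9: 65→77
Order 8: 77→100
Order 5: 100→111
Sum = 14+27+37+40+46+65+77+100+111 = 517.

517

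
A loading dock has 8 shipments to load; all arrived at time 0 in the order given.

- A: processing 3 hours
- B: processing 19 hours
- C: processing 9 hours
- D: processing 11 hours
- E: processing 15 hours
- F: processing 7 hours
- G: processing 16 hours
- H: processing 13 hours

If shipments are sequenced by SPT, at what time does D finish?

SPT (increasing processing time): A F C D H E G B.
A: 0→3
F: 3→10
C: 10→19
D: 19→30

30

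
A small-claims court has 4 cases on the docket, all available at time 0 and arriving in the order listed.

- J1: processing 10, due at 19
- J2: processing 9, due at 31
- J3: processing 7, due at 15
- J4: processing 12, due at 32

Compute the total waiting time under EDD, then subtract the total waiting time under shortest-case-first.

EDD (increasing due date): J3 J1 J2 J4.
J3: waits 0, runs 0→7
J1: waits 7, runs 7→17
J2: waits 17, runs 17→26
J4: waits 26, runs 26→38
Sum = 0+7+17+26 = 50.
SPT (increasing processing time): J3 J2 J1 J4.
J3: waits 0, runs 0→7
J2: waits 7, runs 7→16
J1: waits 16, runs 16→26
J4: waits 26, runs 26→38
Sum = 0+7+16+26 = 49.
Difference = 50 − 49 = 1.

1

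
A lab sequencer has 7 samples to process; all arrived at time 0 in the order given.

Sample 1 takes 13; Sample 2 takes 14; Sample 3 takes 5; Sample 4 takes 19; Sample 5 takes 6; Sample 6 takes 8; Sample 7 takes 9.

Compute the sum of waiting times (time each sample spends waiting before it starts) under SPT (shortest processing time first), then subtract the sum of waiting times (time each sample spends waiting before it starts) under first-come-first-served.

-86

SPT (increasing processing time): Sample 3 Sample 5 Sample 6 Sample 7 Sample 1 Sample 2 Sample 4.
Sample 3: waits 0, runs 0→5
Sample 5: waits 5, runs 5→11
Sample 6: waits 11, runs 11→19
Sample 7: waits 19, runs 19→28
Sample 1: waits 28, runs 28→41
Sample 2: waits 41, runs 41→55
Sample 4: waits 55, runs 55→74
Sum = 0+5+11+19+28+41+55 = 159.
FIFO (arrival order): Sample 1 Sample 2 Sample 3 Sample 4 Sample 5 Sample 6 Sample 7.
Sample 1: waits 0, runs 0→13
Sample 2: waits 13, runs 13→27
Sample 3: waits 27, runs 27→32
Sample 4: waits 32, runs 32→51
Sample 5: waits 51, runs 51→57
Sample 6: waits 57, runs 57→65
Sample 7: waits 65, runs 65→74
Sum = 0+13+27+32+51+57+65 = 245.
Difference = 159 − 245 = -86.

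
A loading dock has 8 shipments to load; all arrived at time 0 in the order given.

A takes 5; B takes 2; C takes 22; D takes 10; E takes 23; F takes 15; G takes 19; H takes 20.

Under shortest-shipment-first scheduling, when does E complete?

SPT (increasing processing time): B A D F G H C E.
B: 0→2
A: 2→7
D: 7→17
F: 17→32
G: 32→51
H: 51→71
C: 71→93
E: 93→116

116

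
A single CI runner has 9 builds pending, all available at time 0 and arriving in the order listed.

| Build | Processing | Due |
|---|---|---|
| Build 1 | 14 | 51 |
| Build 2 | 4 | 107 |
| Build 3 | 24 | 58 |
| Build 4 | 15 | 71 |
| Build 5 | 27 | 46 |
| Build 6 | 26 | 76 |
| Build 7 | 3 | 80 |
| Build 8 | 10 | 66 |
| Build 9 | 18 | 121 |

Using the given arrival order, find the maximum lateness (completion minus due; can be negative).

FIFO (arrival order): Build 1 Build 2 Build 3 Build 4 Build 5 Build 6 Build 7 Build 8 Build 9.
Build 1: 0→14, due 51, lateness -37
Build 2: 14→18, due 107, lateness -89
Build 3: 18→42, due 58, lateness -16
Build 4: 42→57, due 71, lateness -14
Build 5: 57→84, due 46, lateness 38
Build 6: 84→110, due 76, lateness 34
Build 7: 110→113, due 80, lateness 33
Build 8: 113→123, due 66, lateness 57
Build 9: 123→141, due 121, lateness 20
Maximum = 57.

57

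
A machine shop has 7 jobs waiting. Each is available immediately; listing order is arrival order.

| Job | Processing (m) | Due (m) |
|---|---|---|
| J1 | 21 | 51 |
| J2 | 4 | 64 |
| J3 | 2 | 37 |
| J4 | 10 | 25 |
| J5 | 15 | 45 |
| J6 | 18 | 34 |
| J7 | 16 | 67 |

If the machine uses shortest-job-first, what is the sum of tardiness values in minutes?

66

SPT (increasing processing time): J3 J2 J4 J5 J7 J6 J1.
J3: 0→2, due 37, tardiness 0
J2: 2→6, due 64, tardiness 0
J4: 6→16, due 25, tardiness 0
J5: 16→31, due 45, tardiness 0
J7: 31→47, due 67, tardiness 0
J6: 47→65, due 34, tardiness 31
J1: 65→86, due 51, tardiness 35
Sum = 0+0+0+0+0+31+35 = 66.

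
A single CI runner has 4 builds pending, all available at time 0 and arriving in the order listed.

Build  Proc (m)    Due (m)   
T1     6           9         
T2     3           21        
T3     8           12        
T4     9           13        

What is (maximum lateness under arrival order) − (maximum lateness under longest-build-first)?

-1

FIFO (arrival order): T1 T2 T3 T4.
T1: 0→6, due 9, lateness -3
T2: 6→9, due 21, lateness -12
T3: 9→17, due 12, lateness 5
T4: 17→26, due 13, lateness 13
Maximum = 13.
LPT (decreasing processing time): T4 T3 T1 T2.
T4: 0→9, due 13, lateness -4
T3: 9→17, due 12, lateness 5
T1: 17→23, due 9, lateness 14
T2: 23→26, due 21, lateness 5
Maximum = 14.
Difference = 13 − 14 = -1.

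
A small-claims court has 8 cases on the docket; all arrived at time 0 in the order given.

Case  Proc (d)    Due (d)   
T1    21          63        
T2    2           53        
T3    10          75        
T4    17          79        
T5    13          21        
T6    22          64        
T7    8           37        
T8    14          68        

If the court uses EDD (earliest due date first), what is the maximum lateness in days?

28

EDD (increasing due date): T5 T7 T2 T1 T6 T8 T3 T4.
T5: 0→13, due 21, lateness -8
T7: 13→21, due 37, lateness -16
T2: 21→23, due 53, lateness -30
T1: 23→44, due 63, lateness -19
T6: 44→66, due 64, lateness 2
T8: 66→80, due 68, lateness 12
T3: 80→90, due 75, lateness 15
T4: 90→107, due 79, lateness 28
Maximum = 28.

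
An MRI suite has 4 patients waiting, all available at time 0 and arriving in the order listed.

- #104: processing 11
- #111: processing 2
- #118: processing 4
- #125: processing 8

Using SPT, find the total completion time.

SPT (increasing processing time): #111 #118 #125 #104.
#111: 0→2
#118: 2→6
#125: 6→14
#104: 14→25
Sum = 2+6+14+25 = 47.

47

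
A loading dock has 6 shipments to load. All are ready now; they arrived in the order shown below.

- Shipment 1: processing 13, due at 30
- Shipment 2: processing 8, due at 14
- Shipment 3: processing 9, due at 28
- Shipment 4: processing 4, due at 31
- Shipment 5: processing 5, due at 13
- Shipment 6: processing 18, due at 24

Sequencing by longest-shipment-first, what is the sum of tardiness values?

LPT (decreasing processing time): Shipment 6 Shipment 1 Shipment 3 Shipment 2 Shipment 5 Shipment 4.
Shipment 6: 0→18, due 24, tardiness 0
Shipment 1: 18→31, due 30, tardiness 1
Shipment 3: 31→40, due 28, tardiness 12
Shipment 2: 40→48, due 14, tardiness 34
Shipment 5: 48→53, due 13, tardiness 40
Shipment 4: 53→57, due 31, tardiness 26
Sum = 0+1+12+34+40+26 = 113.

113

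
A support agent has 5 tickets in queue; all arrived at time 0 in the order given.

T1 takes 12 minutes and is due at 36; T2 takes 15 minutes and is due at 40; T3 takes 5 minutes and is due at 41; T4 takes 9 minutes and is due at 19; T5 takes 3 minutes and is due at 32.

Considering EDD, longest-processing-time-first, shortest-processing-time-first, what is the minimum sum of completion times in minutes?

EDD (increasing due date): T4 T5 T1 T2 T3.
T4: 0→9
T5: 9→12
T1: 12→24
T2: 24→39
T3: 39→44
Sum = 9+12+24+39+44 = 128.
LPT (decreasing processing time): T2 T1 T4 T3 T5.
T2: 0→15
T1: 15→27
T4: 27→36
T3: 36→41
T5: 41→44
Sum = 15+27+36+41+44 = 163.
SPT (increasing processing time): T5 T3 T4 T1 T2.
T5: 0→3
T3: 3→8
T4: 8→17
T1: 17→29
T2: 29→44
Sum = 3+8+17+29+44 = 101.
EDD 128, LPT 163, SPT 101 → minimum 101.

101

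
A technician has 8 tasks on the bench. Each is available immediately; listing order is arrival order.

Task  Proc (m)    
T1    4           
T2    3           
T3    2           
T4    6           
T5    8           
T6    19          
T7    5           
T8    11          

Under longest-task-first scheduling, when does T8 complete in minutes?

30

LPT (decreasing processing time): T6 T8 T5 T4 T7 T1 T2 T3.
T6: 0→19
T8: 19→30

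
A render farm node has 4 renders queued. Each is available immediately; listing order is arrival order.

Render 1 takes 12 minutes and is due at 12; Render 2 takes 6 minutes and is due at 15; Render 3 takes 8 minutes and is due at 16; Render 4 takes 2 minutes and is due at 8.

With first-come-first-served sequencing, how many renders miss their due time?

3

FIFO (arrival order): Render 1 Render 2 Render 3 Render 4.
Render 1: 0→12, due 12, tardiness 0
Render 2: 12→18, due 15, tardiness 3
Render 3: 18→26, due 16, tardiness 10
Render 4: 26→28, due 8, tardiness 20
Late renders: 3.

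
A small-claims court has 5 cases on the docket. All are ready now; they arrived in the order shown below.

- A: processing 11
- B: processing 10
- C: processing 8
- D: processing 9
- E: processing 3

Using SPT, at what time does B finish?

SPT (increasing processing time): E C D B A.
E: 0→3
C: 3→11
D: 11→20
B: 20→30

30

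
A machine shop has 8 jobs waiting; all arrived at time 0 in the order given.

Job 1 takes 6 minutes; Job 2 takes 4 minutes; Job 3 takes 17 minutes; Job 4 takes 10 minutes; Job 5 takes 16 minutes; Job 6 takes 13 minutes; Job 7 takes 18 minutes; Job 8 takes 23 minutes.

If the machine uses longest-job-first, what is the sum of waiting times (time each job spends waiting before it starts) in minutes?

483

LPT (decreasing processing time): Job 8 Job 7 Job 3 Job 5 Job 6 Job 4 Job 1 Job 2.
Job 8: waits 0, runs 0→23
Job 7: waits 23, runs 23→41
Job 3: waits 41, runs 41→58
Job 5: waits 58, runs 58→74
Job 6: waits 74, runs 74→87
Job 4: waits 87, runs 87→97
Job 1: waits 97, runs 97→103
Job 2: waits 103, runs 103→107
Sum = 0+23+41+58+74+87+97+103 = 483.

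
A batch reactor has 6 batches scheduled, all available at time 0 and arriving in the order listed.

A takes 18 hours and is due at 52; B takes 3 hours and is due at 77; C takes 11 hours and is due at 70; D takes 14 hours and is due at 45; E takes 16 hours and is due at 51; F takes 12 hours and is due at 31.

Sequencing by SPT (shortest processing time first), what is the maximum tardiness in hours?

22

SPT (increasing processing time): B C F D E A.
B: 0→3, due 77, tardiness 0
C: 3→14, due 70, tardiness 0
F: 14→26, due 31, tardiness 0
D: 26→40, due 45, tardiness 0
E: 40→56, due 51, tardiness 5
A: 56→74, due 52, tardiness 22
Maximum = 22.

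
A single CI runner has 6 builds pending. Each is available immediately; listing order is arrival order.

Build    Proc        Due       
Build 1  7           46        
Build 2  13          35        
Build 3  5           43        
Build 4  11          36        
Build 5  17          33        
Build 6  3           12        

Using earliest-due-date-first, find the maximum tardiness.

EDD (increasing due date): Build 6 Build 5 Build 2 Build 4 Build 3 Build 1.
Build 6: 0→3, due 12, tardiness 0
Build 5: 3→20, due 33, tardiness 0
Build 2: 20→33, due 35, tardiness 0
Build 4: 33→44, due 36, tardiness 8
Build 3: 44→49, due 43, tardiness 6
Build 1: 49→56, due 46, tardiness 10
Maximum = 10.

10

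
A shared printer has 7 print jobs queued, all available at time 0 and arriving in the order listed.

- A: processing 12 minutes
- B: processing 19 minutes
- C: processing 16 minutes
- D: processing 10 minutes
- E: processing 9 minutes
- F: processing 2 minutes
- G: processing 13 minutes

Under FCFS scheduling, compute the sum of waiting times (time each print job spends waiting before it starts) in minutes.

FIFO (arrival order): A B C D E F G.
A: waits 0, runs 0→12
B: waits 12, runs 12→31
C: waits 31, runs 31→47
D: waits 47, runs 47→57
E: waits 57, runs 57→66
F: waits 66, runs 66→68
G: waits 68, runs 68→81
Sum = 0+12+31+47+57+66+68 = 281.

281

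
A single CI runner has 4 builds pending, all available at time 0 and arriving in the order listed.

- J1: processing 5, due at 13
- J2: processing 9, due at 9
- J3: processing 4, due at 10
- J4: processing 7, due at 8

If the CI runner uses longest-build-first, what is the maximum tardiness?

15

LPT (decreasing processing time): J2 J4 J1 J3.
J2: 0→9, due 9, tardiness 0
J4: 9→16, due 8, tardiness 8
J1: 16→21, due 13, tardiness 8
J3: 21→25, due 10, tardiness 15
Maximum = 15.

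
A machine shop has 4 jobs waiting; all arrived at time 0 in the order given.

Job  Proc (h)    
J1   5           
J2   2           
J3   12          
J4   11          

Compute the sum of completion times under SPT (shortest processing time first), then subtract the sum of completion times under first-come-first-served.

-4

SPT (increasing processing time): J2 J1 J4 J3.
J2: 0→2
J1: 2→7
J4: 7→18
J3: 18→30
Sum = 2+7+18+30 = 57.
FIFO (arrival order): J1 J2 J3 J4.
J1: 0→5
J2: 5→7
J3: 7→19
J4: 19→30
Sum = 5+7+19+30 = 61.
Difference = 57 − 61 = -4.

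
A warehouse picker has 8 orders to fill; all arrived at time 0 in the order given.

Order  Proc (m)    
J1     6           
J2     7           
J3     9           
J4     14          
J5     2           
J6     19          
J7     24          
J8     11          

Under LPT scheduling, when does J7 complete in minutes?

LPT (decreasing processing time): J7 J6 J4 J8 J3 J2 J1 J5.
J7: 0→24

24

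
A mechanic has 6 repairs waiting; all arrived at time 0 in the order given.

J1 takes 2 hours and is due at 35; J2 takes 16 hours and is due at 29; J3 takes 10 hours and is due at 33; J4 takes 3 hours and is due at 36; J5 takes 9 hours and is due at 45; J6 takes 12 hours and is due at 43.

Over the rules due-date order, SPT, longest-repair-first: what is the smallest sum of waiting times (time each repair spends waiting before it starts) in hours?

81

EDD (increasing due date): J2 J3 J1 J4 J6 J5.
J2: waits 0, runs 0→16
J3: waits 16, runs 16→26
J1: waits 26, runs 26→28
J4: waits 28, runs 28→31
J6: waits 31, runs 31→43
J5: waits 43, runs 43→52
Sum = 0+16+26+28+31+43 = 144.
SPT (increasing processing time): J1 J4 J5 J3 J6 J2.
J1: waits 0, runs 0→2
J4: waits 2, runs 2→5
J5: waits 5, runs 5→14
J3: waits 14, runs 14→24
J6: waits 24, runs 24→36
J2: waits 36, runs 36→52
Sum = 0+2+5+14+24+36 = 81.
LPT (decreasing processing time): J2 J6 J3 J5 J4 J1.
J2: waits 0, runs 0→16
J6: waits 16, runs 16→28
J3: waits 28, runs 28→38
J5: waits 38, runs 38→47
J4: waits 47, runs 47→50
J1: waits 50, runs 50→52
Sum = 0+16+28+38+47+50 = 179.
EDD 144, SPT 81, LPT 179 → minimum 81.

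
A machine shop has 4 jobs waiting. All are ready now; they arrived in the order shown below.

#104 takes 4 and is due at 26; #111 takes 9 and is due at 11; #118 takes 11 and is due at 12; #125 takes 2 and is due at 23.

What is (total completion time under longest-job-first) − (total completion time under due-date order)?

LPT (decreasing processing time): #118 #111 #104 #125.
#118: 0→11
#111: 11→20
#104: 20→24
#125: 24→26
Sum = 11+20+24+26 = 81.
EDD (increasing due date): #111 #118 #125 #104.
#111: 0→9
#118: 9→20
#125: 20→22
#104: 22→26
Sum = 9+20+22+26 = 77.
Difference = 81 − 77 = 4.

4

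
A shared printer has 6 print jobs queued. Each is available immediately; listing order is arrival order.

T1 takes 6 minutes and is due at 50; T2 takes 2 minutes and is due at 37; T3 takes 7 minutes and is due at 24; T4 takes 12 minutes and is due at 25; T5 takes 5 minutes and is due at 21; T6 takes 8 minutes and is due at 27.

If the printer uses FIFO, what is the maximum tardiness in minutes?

FIFO (arrival order): T1 T2 T3 T4 T5 T6.
T1: 0→6, due 50, tardiness 0
T2: 6→8, due 37, tardiness 0
T3: 8→15, due 24, tardiness 0
T4: 15→27, due 25, tardiness 2
T5: 27→32, due 21, tardiness 11
T6: 32→40, due 27, tardiness 13
Maximum = 13.

13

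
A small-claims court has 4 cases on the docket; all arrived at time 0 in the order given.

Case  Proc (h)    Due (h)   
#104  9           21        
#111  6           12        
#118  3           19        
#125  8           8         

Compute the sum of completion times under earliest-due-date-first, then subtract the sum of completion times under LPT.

EDD (increasing due date): #125 #111 #118 #104.
#125: 0→8
#111: 8→14
#118: 14→17
#104: 17→26
Sum = 8+14+17+26 = 65.
LPT (decreasing processing time): #104 #125 #111 #118.
#104: 0→9
#125: 9→17
#111: 17→23
#118: 23→26
Sum = 9+17+23+26 = 75.
Difference = 65 − 75 = -10.

-10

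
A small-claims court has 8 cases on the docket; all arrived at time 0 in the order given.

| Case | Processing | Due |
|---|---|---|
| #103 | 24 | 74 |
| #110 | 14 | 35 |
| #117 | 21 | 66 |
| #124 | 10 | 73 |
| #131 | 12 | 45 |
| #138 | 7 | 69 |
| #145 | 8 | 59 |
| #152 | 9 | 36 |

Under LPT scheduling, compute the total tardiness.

LPT (decreasing processing time): #103 #117 #110 #131 #124 #152 #145 #138.
#103: 0→24, due 74, tardiness 0
#117: 24→45, due 66, tardiness 0
#110: 45→59, due 35, tardiness 24
#131: 59→71, due 45, tardiness 26
#124: 71→81, due 73, tardiness 8
#152: 81→90, due 36, tardiness 54
#145: 90→98, due 59, tardiness 39
#138: 98→105, due 69, tardiness 36
Sum = 0+0+24+26+8+54+39+36 = 187.

187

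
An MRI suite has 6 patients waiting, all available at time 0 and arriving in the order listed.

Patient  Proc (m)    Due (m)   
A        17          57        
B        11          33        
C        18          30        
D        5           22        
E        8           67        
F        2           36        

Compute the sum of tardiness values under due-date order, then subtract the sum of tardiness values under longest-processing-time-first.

EDD (increasing due date): D C B F A E.
D: 0→5, due 22, tardiness 0
C: 5→23, due 30, tardiness 0
B: 23→34, due 33, tardiness 1
F: 34→36, due 36, tardiness 0
A: 36→53, due 57, tardiness 0
E: 53→61, due 67, tardiness 0
Sum = 0+0+1+0+0+0 = 1.
LPT (decreasing processing time): C A B E D F.
C: 0→18, due 30, tardiness 0
A: 18→35, due 57, tardiness 0
B: 35→46, due 33, tardiness 13
E: 46→54, due 67, tardiness 0
D: 54→59, due 22, tardiness 37
F: 59→61, due 36, tardiness 25
Sum = 0+0+13+0+37+25 = 75.
Difference = 1 − 75 = -74.

-74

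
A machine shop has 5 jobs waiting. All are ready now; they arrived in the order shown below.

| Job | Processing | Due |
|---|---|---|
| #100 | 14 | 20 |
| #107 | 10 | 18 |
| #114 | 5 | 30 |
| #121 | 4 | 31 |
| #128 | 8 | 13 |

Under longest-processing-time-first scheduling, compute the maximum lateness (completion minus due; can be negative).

LPT (decreasing processing time): #100 #107 #128 #114 #121.
#100: 0→14, due 20, lateness -6
#107: 14→24, due 18, lateness 6
#128: 24→32, due 13, lateness 19
#114: 32→37, due 30, lateness 7
#121: 37→41, due 31, lateness 10
Maximum = 19.

19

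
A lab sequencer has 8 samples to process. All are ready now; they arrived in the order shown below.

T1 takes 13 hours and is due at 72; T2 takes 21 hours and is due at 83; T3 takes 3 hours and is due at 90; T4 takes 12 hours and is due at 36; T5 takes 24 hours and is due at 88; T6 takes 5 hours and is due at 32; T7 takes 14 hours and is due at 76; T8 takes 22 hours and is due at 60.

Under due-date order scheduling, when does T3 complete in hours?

EDD (increasing due date): T6 T4 T8 T1 T7 T2 T5 T3.
T6: 0→5
T4: 5→17
T8: 17→39
T1: 39→52
T7: 52→66
T2: 66→87
T5: 87→111
T3: 111→114

114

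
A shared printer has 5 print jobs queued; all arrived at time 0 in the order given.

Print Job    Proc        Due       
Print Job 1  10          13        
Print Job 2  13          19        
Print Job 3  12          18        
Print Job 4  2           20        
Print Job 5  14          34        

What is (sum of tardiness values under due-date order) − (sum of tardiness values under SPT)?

EDD (increasing due date): Print Job 1 Print Job 3 Print Job 2 Print Job 4 Print Job 5.
Print Job 1: 0→10, due 13, tardiness 0
Print Job 3: 10→22, due 18, tardiness 4
Print Job 2: 22→35, due 19, tardiness 16
Print Job 4: 35→37, due 20, tardiness 17
Print Job 5: 37→51, due 34, tardiness 17
Sum = 0+4+16+17+17 = 54.
SPT (increasing processing time): Print Job 4 Print Job 1 Print Job 3 Print Job 2 Print Job 5.
Print Job 4: 0→2, due 20, tardiness 0
Print Job 1: 2→12, due 13, tardiness 0
Print Job 3: 12→24, due 18, tardiness 6
Print Job 2: 24→37, due 19, tardiness 18
Print Job 5: 37→51, due 34, tardiness 17
Sum = 0+0+6+18+17 = 41.
Difference = 54 − 41 = 13.

13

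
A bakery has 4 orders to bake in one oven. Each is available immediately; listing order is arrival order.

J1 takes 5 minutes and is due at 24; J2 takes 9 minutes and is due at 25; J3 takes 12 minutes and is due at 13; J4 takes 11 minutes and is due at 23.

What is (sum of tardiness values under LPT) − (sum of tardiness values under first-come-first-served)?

-7

LPT (decreasing processing time): J3 J4 J2 J1.
J3: 0→12, due 13, tardiness 0
J4: 12→23, due 23, tardiness 0
J2: 23→32, due 25, tardiness 7
J1: 32→37, due 24, tardiness 13
Sum = 0+0+7+13 = 20.
FIFO (arrival order): J1 J2 J3 J4.
J1: 0→5, due 24, tardiness 0
J2: 5→14, due 25, tardiness 0
J3: 14→26, due 13, tardiness 13
J4: 26→37, due 23, tardiness 14
Sum = 0+0+13+14 = 27.
Difference = 20 − 27 = -7.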